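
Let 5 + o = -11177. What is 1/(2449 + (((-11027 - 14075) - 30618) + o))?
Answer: -1/64453 ≈ -1.5515e-5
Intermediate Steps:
o = -11182 (o = -5 - 11177 = -11182)
1/(2449 + (((-11027 - 14075) - 30618) + o)) = 1/(2449 + (((-11027 - 14075) - 30618) - 11182)) = 1/(2449 + ((-25102 - 30618) - 11182)) = 1/(2449 + (-55720 - 11182)) = 1/(2449 - 66902) = 1/(-64453) = -1/64453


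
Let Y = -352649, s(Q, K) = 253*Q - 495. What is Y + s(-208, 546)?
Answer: -405768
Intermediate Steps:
s(Q, K) = -495 + 253*Q
Y + s(-208, 546) = -352649 + (-495 + 253*(-208)) = -352649 + (-495 - 52624) = -352649 - 53119 = -405768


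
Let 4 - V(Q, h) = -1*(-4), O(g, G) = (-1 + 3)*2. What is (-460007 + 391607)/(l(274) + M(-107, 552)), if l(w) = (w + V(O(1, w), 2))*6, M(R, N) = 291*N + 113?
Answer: -68400/162389 ≈ -0.42121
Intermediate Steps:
O(g, G) = 4 (O(g, G) = 2*2 = 4)
M(R, N) = 113 + 291*N
V(Q, h) = 0 (V(Q, h) = 4 - (-1)*(-4) = 4 - 1*4 = 4 - 4 = 0)
l(w) = 6*w (l(w) = (w + 0)*6 = w*6 = 6*w)
(-460007 + 391607)/(l(274) + M(-107, 552)) = (-460007 + 391607)/(6*274 + (113 + 291*552)) = -68400/(1644 + (113 + 160632)) = -68400/(1644 + 160745) = -68400/162389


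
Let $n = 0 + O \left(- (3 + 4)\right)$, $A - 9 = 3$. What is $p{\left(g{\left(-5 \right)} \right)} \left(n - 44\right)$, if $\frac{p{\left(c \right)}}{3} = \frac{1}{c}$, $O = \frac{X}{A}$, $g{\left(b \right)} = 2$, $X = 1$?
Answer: $- \frac{535}{8} \approx -66.875$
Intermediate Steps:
$A = 12$ ($A = 9 + 3 = 12$)
$O = \frac{1}{12}$ ($O = 1 \cdot \frac{1}{12} = \frac{1}{12} \approx 0.083333$)
$n = - \frac{7}{12}$ ($n = 0 + \frac{\left(-1\right) \left(3 + 4\right)}{12} = 0 + \frac{\left(-1\right) 7}{12} = 0 + \frac{1}{12} \left(-7\right) = 0 - \frac{7}{12} = - \frac{7}{12} \approx -0.58333$)
$p{\left(c \right)} = \frac{3}{c}$
$p{\left(g{\left(-5 \right)} \right)} \left(n - 44\right) = \frac{3}{2} \left(- \frac{7}{12} - 44\right) = 3 \cdot \frac{1}{2} \left(- \frac{535}{12}\right) = \frac{3}{2} \left(- \frac{535}{12}\right) = - \frac{535}{8}$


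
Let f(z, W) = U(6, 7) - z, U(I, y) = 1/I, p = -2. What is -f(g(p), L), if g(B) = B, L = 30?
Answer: -13/6 ≈ -2.1667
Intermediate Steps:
f(z, W) = ⅙ - z (f(z, W) = 1/6 - z = ⅙ - z)
-f(g(p), L) = -(⅙ - 1*(-2)) = -(⅙ + 2) = -1*13/6 = -13/6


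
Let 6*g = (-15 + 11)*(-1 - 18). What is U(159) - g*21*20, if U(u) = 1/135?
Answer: -718199/135 ≈ -5320.0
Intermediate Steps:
U(u) = 1/135
g = 38/3 (g = ((-15 + 11)*(-1 - 18))/6 = (-4*(-19))/6 = (⅙)*76 = 38/3 ≈ 12.667)
U(159) - g*21*20 = 1/135 - (38/3)*21*20 = 1/135 - 266*20 = 1/135 - 1*5320 = 1/135 - 5320 = -718199/135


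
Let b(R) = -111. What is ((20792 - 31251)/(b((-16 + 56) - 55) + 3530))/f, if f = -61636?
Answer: 10459/210733484 ≈ 4.9631e-5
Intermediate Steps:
((20792 - 31251)/(b((-16 + 56) - 55) + 3530))/f = ((20792 - 31251)/(-111 + 3530))/(-61636) = -10459/3419*(-1/61636) = 10459/210733484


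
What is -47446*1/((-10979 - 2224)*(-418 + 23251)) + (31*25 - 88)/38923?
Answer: 208952576671/11733887125377 ≈ 0.017808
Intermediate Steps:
-47446*1/((-10979 - 2224)*(-418 + 23251)) + (31*25 - 88)/38923 = -47446/((-13203*22833)) + (775 - 88)*(1/38923) = -47446/(-301464099) + 687*(1/38923) = -47446*(-1/301464099) + 687/38923 = 47446/301464099 + 687/38923 = 208952576671/11733887125377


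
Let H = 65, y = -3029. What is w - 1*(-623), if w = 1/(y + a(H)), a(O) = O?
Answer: 1846571/2964 ≈ 623.00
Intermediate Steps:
w = -1/2964 (w = 1/(-3029 + 65) = 1/(-2964) = -1/2964 ≈ -0.00033738)
w - 1*(-623) = -1/2964 - 1*(-623) = -1/2964 + 623 = 1846571/2964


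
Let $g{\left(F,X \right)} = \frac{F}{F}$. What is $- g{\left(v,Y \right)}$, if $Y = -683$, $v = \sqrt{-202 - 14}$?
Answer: $-1$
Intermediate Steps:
$v = 6 i \sqrt{6}$ ($v = \sqrt{-216} = 6 i \sqrt{6} \approx 14.697 i$)
$g{\left(F,X \right)} = 1$
$- g{\left(v,Y \right)} = \left(-1\right) 1 = -1$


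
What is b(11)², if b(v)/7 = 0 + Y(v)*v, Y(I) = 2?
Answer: 23716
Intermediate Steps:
b(v) = 14*v (b(v) = 7*(0 + 2*v) = 7*(2*v) = 14*v)
b(11)² = (14*11)² = 154² = 23716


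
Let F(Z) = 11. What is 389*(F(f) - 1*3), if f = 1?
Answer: 3112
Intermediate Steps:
389*(F(f) - 1*3) = 389*(11 - 1*3) = 389*(11 - 3) = 389*8 = 3112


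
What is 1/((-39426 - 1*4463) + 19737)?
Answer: -1/24152 ≈ -4.1404e-5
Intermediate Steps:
1/((-39426 - 1*4463) + 19737) = 1/((-39426 - 4463) + 19737) = 1/(-43889 + 19737) = 1/(-24152) = -1/24152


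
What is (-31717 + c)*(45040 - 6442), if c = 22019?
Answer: -374323404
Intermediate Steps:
(-31717 + c)*(45040 - 6442) = (-31717 + 22019)*(45040 - 6442) = -9698*38598 = -374323404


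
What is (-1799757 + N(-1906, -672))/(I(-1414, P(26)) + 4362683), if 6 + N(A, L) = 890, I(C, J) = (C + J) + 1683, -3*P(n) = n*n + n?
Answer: -1798873/4362718 ≈ -0.41233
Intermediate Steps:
P(n) = -n/3 - n**2/3 (P(n) = -(n*n + n)/3 = -(n**2 + n)/3 = -(n + n**2)/3 = -n/3 - n**2/3)
I(C, J) = 1683 + C + J
N(A, L) = 884 (N(A, L) = -6 + 890 = 884)
(-1799757 + N(-1906, -672))/(I(-1414, P(26)) + 4362683) = (-1799757 + 884)/((1683 - 1414 - 1/3*26*(1 + 26)) + 4362683) = -1798873/((1683 - 1414 - 1/3*26*27) + 4362683) = -1798873/((1683 - 1414 - 234) + 4362683) = -1798873/(35 + 4362683) = -1798873/4362718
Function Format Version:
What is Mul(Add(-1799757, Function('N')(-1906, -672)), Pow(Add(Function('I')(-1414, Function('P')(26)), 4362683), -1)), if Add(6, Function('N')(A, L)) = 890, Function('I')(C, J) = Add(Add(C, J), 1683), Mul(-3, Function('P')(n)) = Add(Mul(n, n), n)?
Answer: Rational(-1798873, 4362718) ≈ -0.41233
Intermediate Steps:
Function('P')(n) = Add(Mul(Rational(-1, 3), n), Mul(Rational(-1, 3), Pow(n, 2))) (Function('P')(n) = Mul(Rational(-1, 3), Add(Mul(n, n), n)) = Mul(Rational(-1, 3), Add(Pow(n, 2), n)) = Mul(Rational(-1, 3), Add(n, Pow(n, 2))) = Add(Mul(Rational(-1, 3), n), Mul(Rational(-1, 3), Pow(n, 2))))
Function('I')(C, J) = Add(1683, C, J)
Function('N')(A, L) = 884 (Function('N')(A, L) = Add(-6, 890) = 884)
Mul(Add(-1799757, Function('N')(-1906, -672)), Pow(Add(Function('I')(-1414, Function('P')(26)), 4362683), -1)) = Mul(Add(-1799757, 884), Pow(Add(Add(1683, -1414, Mul(Rational(-1, 3), 26, Add(1, 26))), 4362683), -1)) = Mul(-1798873, Pow(Add(Add(1683, -1414, Mul(Rational(-1, 3), 26, 27)), 4362683), -1)) = Mul(-1798873, Pow(Add(Add(1683, -1414, -234), 4362683), -1)) = Mul(-1798873, Pow(Add(35, 4362683), -1)) = Mul(-1798873, Pow(4362718, -1)) = Mul(-1798873, Rational(1, 4362718)) = Rational(-1798873, 4362718)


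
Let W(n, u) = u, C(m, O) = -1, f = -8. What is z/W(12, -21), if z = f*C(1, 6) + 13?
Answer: -1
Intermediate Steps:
z = 21 (z = -8*(-1) + 13 = 8 + 13 = 21)
z/W(12, -21) = 21/(-21) = 21*(-1/21) = -1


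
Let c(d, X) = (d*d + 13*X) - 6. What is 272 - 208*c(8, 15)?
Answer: -52352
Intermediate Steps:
c(d, X) = -6 + d² + 13*X (c(d, X) = (d² + 13*X) - 6 = -6 + d² + 13*X)
272 - 208*c(8, 15) = 272 - 208*(-6 + 8² + 13*15) = 272 - 208*(-6 + 64 + 195) = 272 - 208*253 = 272 - 52624 = -52352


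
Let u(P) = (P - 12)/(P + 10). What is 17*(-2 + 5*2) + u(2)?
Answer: 811/6 ≈ 135.17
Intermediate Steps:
u(P) = (-12 + P)/(10 + P)
17*(-2 + 5*2) + u(2) = 17*(-2 + 5*2) + (-12 + 2)/(10 + 2) = 17*(-2 + 10) - 10/12 = 17*8 + (1/12)*(-10) = 136 - ⅚ = 811/6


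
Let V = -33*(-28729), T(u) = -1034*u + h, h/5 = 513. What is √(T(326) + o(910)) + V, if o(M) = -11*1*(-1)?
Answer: 948057 + 2*I*√83627 ≈ 9.4806e+5 + 578.37*I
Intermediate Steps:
h = 2565 (h = 5*513 = 2565)
T(u) = 2565 - 1034*u (T(u) = -1034*u + 2565 = 2565 - 1034*u)
V = 948057
o(M) = 11 (o(M) = -11*(-1) = 11)
√(T(326) + o(910)) + V = √((2565 - 1034*326) + 11) + 948057 = √((2565 - 337084) + 11) + 948057 = √(-334519 + 11) + 948057 = √(-334508) + 948057 = 2*I*√83627 + 948057 = 948057 + 2*I*√83627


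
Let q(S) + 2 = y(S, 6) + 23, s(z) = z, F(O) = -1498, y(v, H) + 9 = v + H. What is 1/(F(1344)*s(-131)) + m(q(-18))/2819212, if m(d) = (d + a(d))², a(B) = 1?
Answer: 1507725/276618262228 ≈ 5.4506e-6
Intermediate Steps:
y(v, H) = -9 + H + v (y(v, H) = -9 + (v + H) = -9 + (H + v) = -9 + H + v)
q(S) = 18 + S (q(S) = -2 + ((-9 + 6 + S) + 23) = -2 + ((-3 + S) + 23) = -2 + (20 + S) = 18 + S)
m(d) = (1 + d)² (m(d) = (d + 1)² = (1 + d)²)
1/(F(1344)*s(-131)) + m(q(-18))/2819212 = 1/(-1498*(-131)) + (1 + (18 - 18))²/2819212 = -1/1498*(-1/131) + (1 + 0)²*(1/2819212) = 1/196238 + 1²*(1/2819212) = 1/196238 + 1*(1/2819212) = 1/196238 + 1/2819212 = 1507725/276618262228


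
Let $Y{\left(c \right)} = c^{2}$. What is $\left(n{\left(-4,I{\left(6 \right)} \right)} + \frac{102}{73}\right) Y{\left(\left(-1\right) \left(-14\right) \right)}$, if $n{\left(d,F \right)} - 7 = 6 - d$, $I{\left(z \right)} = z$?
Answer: $\frac{263228}{73} \approx 3605.9$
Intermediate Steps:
$n{\left(d,F \right)} = 13 - d$ ($n{\left(d,F \right)} = 7 - \left(-6 + d\right) = 13 - d$)
$\left(n{\left(-4,I{\left(6 \right)} \right)} + \frac{102}{73}\right) Y{\left(\left(-1\right) \left(-14\right) \right)} = \left(\left(13 - -4\right) + \frac{102}{73}\right) \left(\left(-1\right) \left(-14\right)\right)^{2} = \left(\left(13 + 4\right) + 102 \cdot \frac{1}{73}\right) 14^{2} = \left(17 + \frac{102}{73}\right) 196 = \frac{1343}{73} \cdot 196 = \frac{263228}{73}$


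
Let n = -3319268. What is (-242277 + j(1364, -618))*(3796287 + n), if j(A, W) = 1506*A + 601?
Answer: 864600753652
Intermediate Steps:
j(A, W) = 601 + 1506*A
(-242277 + j(1364, -618))*(3796287 + n) = (-242277 + (601 + 1506*1364))*(3796287 - 3319268) = (-242277 + (601 + 2054184))*477019 = (-242277 + 2054785)*477019 = 1812508*477019 = 864600753652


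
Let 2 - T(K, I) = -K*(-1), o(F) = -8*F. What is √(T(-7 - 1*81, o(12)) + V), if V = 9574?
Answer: 8*√151 ≈ 98.306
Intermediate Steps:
T(K, I) = 2 - K (T(K, I) = 2 - (-K)*(-1) = 2 - K)
√(T(-7 - 1*81, o(12)) + V) = √((2 - (-7 - 1*81)) + 9574) = √((2 - (-7 - 81)) + 9574) = √((2 - 1*(-88)) + 9574) = √((2 + 88) + 9574) = √(90 + 9574) = √9664 = 8*√151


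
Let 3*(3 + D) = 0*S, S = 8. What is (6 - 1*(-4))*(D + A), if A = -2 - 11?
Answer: -160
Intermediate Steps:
D = -3 (D = -3 + (0*8)/3 = -3 + (⅓)*0 = -3 + 0 = -3)
A = -13
(6 - 1*(-4))*(D + A) = (6 - 1*(-4))*(-3 - 13) = (6 + 4)*(-16) = 10*(-16) = -160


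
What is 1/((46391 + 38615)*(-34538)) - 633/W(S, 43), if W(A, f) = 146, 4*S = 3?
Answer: -929224132735/214323417644 ≈ -4.3356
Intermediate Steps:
S = ¾ (S = (¼)*3 = ¾ ≈ 0.75000)
1/((46391 + 38615)*(-34538)) - 633/W(S, 43) = 1/((46391 + 38615)*(-34538)) - 633/146 = -1/34538/85006 - 633*1/146 = (1/85006)*(-1/34538) - 633/146 = -1/2935937228 - 633/146 = -929224132735/214323417644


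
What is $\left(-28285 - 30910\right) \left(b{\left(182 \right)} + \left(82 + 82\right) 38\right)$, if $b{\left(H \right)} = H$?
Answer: $-379676730$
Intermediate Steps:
$\left(-28285 - 30910\right) \left(b{\left(182 \right)} + \left(82 + 82\right) 38\right) = \left(-28285 - 30910\right) \left(182 + \left(82 + 82\right) 38\right) = - 59195 \left(182 + 164 \cdot 38\right) = - 59195 \left(182 + 6232\right) = \left(-59195\right) 6414 = -379676730$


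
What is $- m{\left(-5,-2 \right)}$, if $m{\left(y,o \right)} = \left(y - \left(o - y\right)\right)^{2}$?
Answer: $-64$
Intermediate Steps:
$m{\left(y,o \right)} = \left(- o + 2 y\right)^{2}$
$- m{\left(-5,-2 \right)} = - \left(-2 - -10\right)^{2} = - \left(-2 + 10\right)^{2} = - 8^{2} = \left(-1\right) 64 = -64$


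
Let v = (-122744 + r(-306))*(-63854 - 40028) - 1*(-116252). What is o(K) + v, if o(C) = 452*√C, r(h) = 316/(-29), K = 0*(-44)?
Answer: 369812072052/29 ≈ 1.2752e+10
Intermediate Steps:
K = 0
r(h) = -316/29 (r(h) = 316*(-1/29) = -316/29)
v = 369812072052/29 (v = (-122744 - 316/29)*(-63854 - 40028) - 1*(-116252) = -3559892/29*(-103882) + 116252 = 369808700744/29 + 116252 = 369812072052/29 ≈ 1.2752e+10)
o(K) + v = 452*√0 + 369812072052/29 = 452*0 + 369812072052/29 = 0 + 369812072052/29 = 369812072052/29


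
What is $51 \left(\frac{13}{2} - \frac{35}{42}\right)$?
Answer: $289$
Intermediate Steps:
$51 \left(\frac{13}{2} - \frac{35}{42}\right) = 51 \left(13 \cdot \frac{1}{2} - \frac{5}{6}\right) = 51 \left(\frac{13}{2} - \frac{5}{6}\right) = 51 \cdot \frac{17}{3} = 289$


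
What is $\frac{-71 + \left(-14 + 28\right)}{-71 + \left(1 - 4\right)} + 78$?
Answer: $\frac{5829}{74} \approx 78.77$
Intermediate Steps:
$\frac{-71 + \left(-14 + 28\right)}{-71 + \left(1 - 4\right)} + 78 = \frac{-71 + 14}{-71 + \left(1 - 4\right)} + 78 = - \frac{57}{-71 - 3} + 78 = - \frac{57}{-74} + 78 = \left(-57\right) \left(- \frac{1}{74}\right) + 78 = \frac{57}{74} + 78 = \frac{5829}{74}$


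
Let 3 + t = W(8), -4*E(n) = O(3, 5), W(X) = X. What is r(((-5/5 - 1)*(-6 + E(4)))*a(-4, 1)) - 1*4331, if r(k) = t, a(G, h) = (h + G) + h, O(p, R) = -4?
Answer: -4326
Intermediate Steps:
a(G, h) = G + 2*h (a(G, h) = (G + h) + h = G + 2*h)
E(n) = 1 (E(n) = -¼*(-4) = 1)
t = 5 (t = -3 + 8 = 5)
r(k) = 5
r(((-5/5 - 1)*(-6 + E(4)))*a(-4, 1)) - 1*4331 = 5 - 1*4331 = 5 - 4331 = -4326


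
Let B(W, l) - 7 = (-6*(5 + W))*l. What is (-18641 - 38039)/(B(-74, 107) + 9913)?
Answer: -28340/27109 ≈ -1.0454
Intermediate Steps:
B(W, l) = 7 + l*(-30 - 6*W) (B(W, l) = 7 + (-6*(5 + W))*l = 7 + (-30 - 6*W)*l = 7 + l*(-30 - 6*W))
(-18641 - 38039)/(B(-74, 107) + 9913) = (-18641 - 38039)/((7 - 30*107 - 6*(-74)*107) + 9913) = -56680/((7 - 3210 + 47508) + 9913) = -56680/(44305 + 9913) = -56680/54218 = -56680*1/54218 = -28340/27109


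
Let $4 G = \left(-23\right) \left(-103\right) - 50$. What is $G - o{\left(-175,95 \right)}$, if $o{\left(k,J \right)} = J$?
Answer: $\frac{1939}{4} \approx 484.75$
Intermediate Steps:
$G = \frac{2319}{4}$ ($G = \frac{\left(-23\right) \left(-103\right) - 50}{4} = \frac{2369 - 50}{4} = \frac{1}{4} \cdot 2319 = \frac{2319}{4} \approx 579.75$)
$G - o{\left(-175,95 \right)} = \frac{2319}{4} - 95 = \frac{1939}{4}$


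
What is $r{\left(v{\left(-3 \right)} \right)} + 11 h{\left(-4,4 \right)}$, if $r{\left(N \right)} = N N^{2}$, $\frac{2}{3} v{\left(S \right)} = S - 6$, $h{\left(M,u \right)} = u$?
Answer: $- \frac{19331}{8} \approx -2416.4$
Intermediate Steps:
$v{\left(S \right)} = -9 + \frac{3 S}{2}$ ($v{\left(S \right)} = \frac{3 \left(S - 6\right)}{2} = \frac{3 \left(-6 + S\right)}{2} = -9 + \frac{3 S}{2}$)
$r{\left(N \right)} = N^{3}$
$r{\left(v{\left(-3 \right)} \right)} + 11 h{\left(-4,4 \right)} = \left(-9 + \frac{3}{2} \left(-3\right)\right)^{3} + 11 \cdot 4 = \left(-9 - \frac{9}{2}\right)^{3} + 44 = \left(- \frac{27}{2}\right)^{3} + 44 = - \frac{19683}{8} + 44 = - \frac{19331}{8}$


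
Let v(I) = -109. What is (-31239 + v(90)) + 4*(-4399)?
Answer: -48944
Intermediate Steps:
(-31239 + v(90)) + 4*(-4399) = (-31239 - 109) + 4*(-4399) = -31348 - 17596 = -48944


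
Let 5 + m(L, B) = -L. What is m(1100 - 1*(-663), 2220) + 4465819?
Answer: 4464051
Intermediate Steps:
m(L, B) = -5 - L
m(1100 - 1*(-663), 2220) + 4465819 = (-5 - (1100 - 1*(-663))) + 4465819 = (-5 - (1100 + 663)) + 4465819 = (-5 - 1*1763) + 4465819 = (-5 - 1763) + 4465819 = -1768 + 4465819 = 4464051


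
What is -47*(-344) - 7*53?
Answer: 15797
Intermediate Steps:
-47*(-344) - 7*53 = 16168 - 371 = 15797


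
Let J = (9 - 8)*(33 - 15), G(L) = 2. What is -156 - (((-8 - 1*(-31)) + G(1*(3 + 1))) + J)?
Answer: -199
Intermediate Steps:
J = 18 (J = 1*18 = 18)
-156 - (((-8 - 1*(-31)) + G(1*(3 + 1))) + J) = -156 - (((-8 - 1*(-31)) + 2) + 18) = -156 - (((-8 + 31) + 2) + 18) = -156 - ((23 + 2) + 18) = -156 - (25 + 18) = -156 - 1*43 = -156 - 43 = -199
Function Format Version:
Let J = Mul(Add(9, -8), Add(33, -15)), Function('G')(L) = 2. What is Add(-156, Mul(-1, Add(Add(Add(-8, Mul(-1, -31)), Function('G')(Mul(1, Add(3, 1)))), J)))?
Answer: -199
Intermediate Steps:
J = 18 (J = Mul(1, 18) = 18)
Add(-156, Mul(-1, Add(Add(Add(-8, Mul(-1, -31)), Function('G')(Mul(1, Add(3, 1)))), J))) = Add(-156, Mul(-1, Add(Add(Add(-8, Mul(-1, -31)), 2), 18))) = Add(-156, Mul(-1, Add(Add(Add(-8, 31), 2), 18))) = Add(-156, Mul(-1, Add(Add(23, 2), 18))) = Add(-156, Mul(-1, Add(25, 18))) = Add(-156, Mul(-1, 43)) = Add(-156, -43) = -199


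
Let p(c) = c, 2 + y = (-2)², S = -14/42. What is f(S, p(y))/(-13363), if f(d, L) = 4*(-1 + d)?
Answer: 16/40089 ≈ 0.00039911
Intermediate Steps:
S = -⅓ (S = -14*1/42 = -⅓ ≈ -0.33333)
y = 2 (y = -2 + (-2)² = -2 + 4 = 2)
f(d, L) = -4 + 4*d
f(S, p(y))/(-13363) = (-4 + 4*(-⅓))/(-13363) = (-4 - 4/3)*(-1/13363) = -16/3*(-1/13363) = 16/40089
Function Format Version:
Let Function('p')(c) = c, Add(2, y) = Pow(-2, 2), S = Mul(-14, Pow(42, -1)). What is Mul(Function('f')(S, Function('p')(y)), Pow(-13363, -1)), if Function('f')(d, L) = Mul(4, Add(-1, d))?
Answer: Rational(16, 40089) ≈ 0.00039911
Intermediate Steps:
S = Rational(-1, 3) (S = Mul(-14, Rational(1, 42)) = Rational(-1, 3) ≈ -0.33333)
y = 2 (y = Add(-2, Pow(-2, 2)) = Add(-2, 4) = 2)
Function('f')(d, L) = Add(-4, Mul(4, d))
Mul(Function('f')(S, Function('p')(y)), Pow(-13363, -1)) = Mul(Add(-4, Mul(4, Rational(-1, 3))), Pow(-13363, -1)) = Mul(Add(-4, Rational(-4, 3)), Rational(-1, 13363)) = Mul(Rational(-16, 3), Rational(-1, 13363)) = Rational(16, 40089)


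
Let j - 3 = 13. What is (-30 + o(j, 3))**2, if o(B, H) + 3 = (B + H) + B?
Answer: 4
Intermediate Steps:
j = 16 (j = 3 + 13 = 16)
o(B, H) = -3 + H + 2*B (o(B, H) = -3 + ((B + H) + B) = -3 + (H + 2*B) = -3 + H + 2*B)
(-30 + o(j, 3))**2 = (-30 + (-3 + 3 + 2*16))**2 = (-30 + (-3 + 3 + 32))**2 = (-30 + 32)**2 = 2**2 = 4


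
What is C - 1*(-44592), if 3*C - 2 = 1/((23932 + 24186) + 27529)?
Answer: 10119904367/226941 ≈ 44593.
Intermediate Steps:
C = 151295/226941 (C = ⅔ + 1/(3*((23932 + 24186) + 27529)) = ⅔ + 1/(3*(48118 + 27529)) = ⅔ + (⅓)/75647 = ⅔ + (⅓)*(1/75647) = ⅔ + 1/226941 = 151295/226941 ≈ 0.66667)
C - 1*(-44592) = 151295/226941 - 1*(-44592) = 151295/226941 + 44592 = 10119904367/226941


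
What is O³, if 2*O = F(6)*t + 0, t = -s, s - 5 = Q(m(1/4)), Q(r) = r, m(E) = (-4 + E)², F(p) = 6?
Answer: -766060875/4096 ≈ -1.8703e+5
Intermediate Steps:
s = 305/16 (s = 5 + (-4 + 1/4)² = 5 + (-4 + ¼)² = 5 + (-15/4)² = 5 + 225/16 = 305/16 ≈ 19.063)
t = -305/16 (t = -1*305/16 = -305/16 ≈ -19.063)
O = -915/16 (O = (6*(-305/16) + 0)/2 = (-915/8 + 0)/2 = (½)*(-915/8) = -915/16 ≈ -57.188)
O³ = (-915/16)³ = -766060875/4096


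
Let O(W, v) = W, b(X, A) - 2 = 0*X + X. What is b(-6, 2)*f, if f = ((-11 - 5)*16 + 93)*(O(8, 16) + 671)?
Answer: 442708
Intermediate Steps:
b(X, A) = 2 + X (b(X, A) = 2 + (0*X + X) = 2 + (0 + X) = 2 + X)
f = -110677 (f = ((-11 - 5)*16 + 93)*(8 + 671) = (-16*16 + 93)*679 = (-256 + 93)*679 = -163*679 = -110677)
b(-6, 2)*f = (2 - 6)*(-110677) = -4*(-110677) = 442708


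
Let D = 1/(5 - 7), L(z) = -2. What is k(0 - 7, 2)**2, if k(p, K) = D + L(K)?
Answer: 25/4 ≈ 6.2500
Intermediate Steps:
D = -1/2 (D = 1/(-2) = -1/2 ≈ -0.50000)
k(p, K) = -5/2 (k(p, K) = -1/2 - 2 = -5/2)
k(0 - 7, 2)**2 = (-5/2)**2 = 25/4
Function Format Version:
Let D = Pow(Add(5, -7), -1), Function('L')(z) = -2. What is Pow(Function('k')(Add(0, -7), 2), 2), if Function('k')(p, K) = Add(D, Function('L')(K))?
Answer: Rational(25, 4) ≈ 6.2500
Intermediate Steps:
D = Rational(-1, 2) (D = Pow(-2, -1) = Rational(-1, 2) ≈ -0.50000)
Function('k')(p, K) = Rational(-5, 2) (Function('k')(p, K) = Add(Rational(-1, 2), -2) = Rational(-5, 2))
Pow(Function('k')(Add(0, -7), 2), 2) = Pow(Rational(-5, 2), 2) = Rational(25, 4)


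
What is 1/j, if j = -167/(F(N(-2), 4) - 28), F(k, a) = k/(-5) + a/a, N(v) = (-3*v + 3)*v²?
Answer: 171/835 ≈ 0.20479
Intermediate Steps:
N(v) = v²*(3 - 3*v) (N(v) = (3 - 3*v)*v² = v²*(3 - 3*v))
F(k, a) = 1 - k/5 (F(k, a) = k*(-⅕) + 1 = -k/5 + 1 = 1 - k/5)
j = 835/171 (j = -167/((1 - 3*(-2)²*(1 - 1*(-2))/5) - 28) = -167/((1 - 3*4*(1 + 2)/5) - 28) = -167/((1 - 3*4*3/5) - 28) = -167/((1 - ⅕*36) - 28) = -167/((1 - 36/5) - 28) = -167/(-31/5 - 28) = -167/(-171/5) = -167*(-5/171) = 835/171 ≈ 4.8830)
1/j = 1/(835/171) = 171/835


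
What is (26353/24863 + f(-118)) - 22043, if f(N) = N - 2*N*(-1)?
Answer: -556830258/24863 ≈ -22396.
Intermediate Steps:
f(N) = 3*N (f(N) = N + 2*N = 3*N)
(26353/24863 + f(-118)) - 22043 = (26353/24863 + 3*(-118)) - 22043 = (26353*(1/24863) - 354) - 22043 = (26353/24863 - 354) - 22043 = -8775149/24863 - 22043 = -556830258/24863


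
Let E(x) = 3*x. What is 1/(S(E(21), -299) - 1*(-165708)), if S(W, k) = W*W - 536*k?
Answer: 1/329941 ≈ 3.0308e-6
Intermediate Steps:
S(W, k) = W**2 - 536*k
1/(S(E(21), -299) - 1*(-165708)) = 1/(((3*21)**2 - 536*(-299)) - 1*(-165708)) = 1/((63**2 + 160264) + 165708) = 1/((3969 + 160264) + 165708) = 1/(164233 + 165708) = 1/329941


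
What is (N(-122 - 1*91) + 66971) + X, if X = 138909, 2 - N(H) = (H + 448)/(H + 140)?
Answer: 15029621/73 ≈ 2.0589e+5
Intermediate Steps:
N(H) = 2 - (448 + H)/(140 + H) (N(H) = 2 - (H + 448)/(H + 140) = 2 - (448 + H)/(140 + H))
(N(-122 - 1*91) + 66971) + X = ((-168 + (-122 - 1*91))/(140 + (-122 - 1*91)) + 66971) + 138909 = ((-168 + (-122 - 91))/(140 + (-122 - 91)) + 66971) + 138909 = ((-168 - 213)/(140 - 213) + 66971) + 138909 = (-381/(-73) + 66971) + 138909 = (-1/73*(-381) + 66971) + 138909 = (381/73 + 66971) + 138909 = 4889264/73 + 138909 = 15029621/73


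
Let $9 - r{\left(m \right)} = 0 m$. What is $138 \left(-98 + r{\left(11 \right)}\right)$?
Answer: $-12282$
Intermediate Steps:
$r{\left(m \right)} = 9$ ($r{\left(m \right)} = 9 - 0 m = 9 - 0 = 9 + 0 = 9$)
$138 \left(-98 + r{\left(11 \right)}\right) = 138 \left(-98 + 9\right) = 138 \left(-89\right) = -12282$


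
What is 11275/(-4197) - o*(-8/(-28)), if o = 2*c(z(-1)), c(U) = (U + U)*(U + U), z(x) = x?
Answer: -146077/29379 ≈ -4.9722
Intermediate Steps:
c(U) = 4*U² (c(U) = (2*U)*(2*U) = 4*U²)
o = 8 (o = 2*(4*(-1)²) = 2*(4*1) = 2*4 = 8)
11275/(-4197) - o*(-8/(-28)) = 11275/(-4197) - 8*(-8/(-28)) = 11275*(-1/4197) - 8*(-8*(-1/28)) = -11275/4197 - 8*2/7 = -11275/4197 - 1*16/7 = -11275/4197 - 16/7 = -146077/29379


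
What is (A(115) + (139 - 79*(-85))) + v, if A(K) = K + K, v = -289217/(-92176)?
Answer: 653264001/92176 ≈ 7087.1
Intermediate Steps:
v = 289217/92176 (v = -289217*(-1/92176) = 289217/92176 ≈ 3.1377)
A(K) = 2*K
(A(115) + (139 - 79*(-85))) + v = (2*115 + (139 - 79*(-85))) + 289217/92176 = (230 + (139 + 6715)) + 289217/92176 = (230 + 6854) + 289217/92176 = 7084 + 289217/92176 = 653264001/92176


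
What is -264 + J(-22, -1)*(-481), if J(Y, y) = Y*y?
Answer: -10846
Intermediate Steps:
-264 + J(-22, -1)*(-481) = -264 - 22*(-1)*(-481) = -264 + 22*(-481) = -264 - 10582 = -10846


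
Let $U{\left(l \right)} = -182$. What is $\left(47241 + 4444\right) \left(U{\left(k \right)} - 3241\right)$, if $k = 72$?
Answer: $-176917755$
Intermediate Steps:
$\left(47241 + 4444\right) \left(U{\left(k \right)} - 3241\right) = \left(47241 + 4444\right) \left(-182 - 3241\right) = 51685 \left(-3423\right) = -176917755$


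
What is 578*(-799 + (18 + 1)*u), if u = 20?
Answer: -242182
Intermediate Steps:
578*(-799 + (18 + 1)*u) = 578*(-799 + (18 + 1)*20) = 578*(-799 + 19*20) = 578*(-799 + 380) = 578*(-419) = -242182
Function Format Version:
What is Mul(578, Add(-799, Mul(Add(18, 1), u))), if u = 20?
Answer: -242182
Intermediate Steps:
Mul(578, Add(-799, Mul(Add(18, 1), u))) = Mul(578, Add(-799, Mul(Add(18, 1), 20))) = Mul(578, Add(-799, Mul(19, 20))) = Mul(578, Add(-799, 380)) = Mul(578, -419) = -242182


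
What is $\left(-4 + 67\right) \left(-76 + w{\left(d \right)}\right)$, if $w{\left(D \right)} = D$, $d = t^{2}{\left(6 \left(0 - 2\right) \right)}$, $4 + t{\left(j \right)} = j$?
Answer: $11340$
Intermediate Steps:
$t{\left(j \right)} = -4 + j$
$d = 256$ ($d = \left(-4 + 6 \left(0 - 2\right)\right)^{2} = \left(-4 + 6 \left(-2\right)\right)^{2} = \left(-4 - 12\right)^{2} = \left(-16\right)^{2} = 256$)
$\left(-4 + 67\right) \left(-76 + w{\left(d \right)}\right) = \left(-4 + 67\right) \left(-76 + 256\right) = 63 \cdot 180 = 11340$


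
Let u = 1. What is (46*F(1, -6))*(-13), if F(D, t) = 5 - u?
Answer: -2392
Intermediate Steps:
F(D, t) = 4 (F(D, t) = 5 - 1*1 = 5 - 1 = 4)
(46*F(1, -6))*(-13) = (46*4)*(-13) = 184*(-13) = -2392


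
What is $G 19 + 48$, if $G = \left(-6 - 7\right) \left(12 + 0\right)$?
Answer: $-2916$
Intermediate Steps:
$G = -156$ ($G = \left(-13\right) 12 = -156$)
$G 19 + 48 = \left(-156\right) 19 + 48 = -2964 + 48 = -2916$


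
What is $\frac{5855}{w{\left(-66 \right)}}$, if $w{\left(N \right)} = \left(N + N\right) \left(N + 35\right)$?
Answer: $\frac{5855}{4092} \approx 1.4308$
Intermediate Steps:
$w{\left(N \right)} = 2 N \left(35 + N\right)$
$\frac{5855}{w{\left(-66 \right)}} = \frac{5855}{2 \left(-66\right) \left(35 - 66\right)} = \frac{5855}{2 \left(-66\right) \left(-31\right)} = \frac{5855}{4092}$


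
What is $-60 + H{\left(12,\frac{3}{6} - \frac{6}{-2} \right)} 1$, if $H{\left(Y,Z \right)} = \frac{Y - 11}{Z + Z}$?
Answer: $- \frac{419}{7} \approx -59.857$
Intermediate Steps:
$H{\left(Y,Z \right)} = \frac{-11 + Y}{2 Z}$
$-60 + H{\left(12,\frac{3}{6} - \frac{6}{-2} \right)} 1 = -60 + \frac{-11 + 12}{2 \left(\frac{3}{6} - \frac{6}{-2}\right)} 1 = -60 + \frac{1}{2} \frac{1}{3 \cdot \frac{1}{6} - -3} \cdot 1 \cdot 1 = -60 + \frac{1}{2} \frac{1}{\frac{1}{2} + 3} \cdot 1 \cdot 1 = -60 + \frac{1}{2} \frac{1}{\frac{7}{2}} \cdot 1 \cdot 1 = -60 + \frac{1}{2} \cdot \frac{2}{7} \cdot 1 \cdot 1 = -60 + \frac{1}{7} \cdot 1 = -60 + \frac{1}{7} = - \frac{419}{7}$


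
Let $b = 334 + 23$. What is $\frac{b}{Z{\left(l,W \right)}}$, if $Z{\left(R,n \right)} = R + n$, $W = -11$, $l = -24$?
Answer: $- \frac{51}{5} \approx -10.2$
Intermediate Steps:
$b = 357$
$\frac{b}{Z{\left(l,W \right)}} = \frac{357}{-24 - 11} = \frac{357}{-35} = 357 \left(- \frac{1}{35}\right) = - \frac{51}{5}$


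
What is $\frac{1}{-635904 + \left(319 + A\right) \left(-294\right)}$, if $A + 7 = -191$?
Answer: $- \frac{1}{671478} \approx -1.4893 \cdot 10^{-6}$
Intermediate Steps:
$A = -198$ ($A = -7 - 191 = -198$)
$\frac{1}{-635904 + \left(319 + A\right) \left(-294\right)} = \frac{1}{-635904 + \left(319 - 198\right) \left(-294\right)} = \frac{1}{-635904 + 121 \left(-294\right)} = \frac{1}{-635904 - 35574} = \frac{1}{-671478} = - \frac{1}{671478}$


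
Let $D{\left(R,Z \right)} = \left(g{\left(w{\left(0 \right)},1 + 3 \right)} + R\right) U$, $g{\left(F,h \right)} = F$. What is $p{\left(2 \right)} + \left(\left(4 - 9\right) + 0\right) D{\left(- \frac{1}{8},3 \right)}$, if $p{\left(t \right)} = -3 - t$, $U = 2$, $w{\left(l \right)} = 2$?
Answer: $- \frac{95}{4} \approx -23.75$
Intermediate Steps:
$D{\left(R,Z \right)} = 4 + 2 R$ ($D{\left(R,Z \right)} = \left(2 + R\right) 2 = 4 + 2 R$)
$p{\left(2 \right)} + \left(\left(4 - 9\right) + 0\right) D{\left(- \frac{1}{8},3 \right)} = \left(-3 - 2\right) + \left(\left(4 - 9\right) + 0\right) \left(4 + 2 \left(- \frac{1}{8}\right)\right) = \left(-3 - 2\right) + \left(-5 + 0\right) \left(4 + 2 \left(\left(-1\right) \frac{1}{8}\right)\right) = -5 - 5 \left(4 + 2 \left(- \frac{1}{8}\right)\right) = -5 - 5 \left(4 - \frac{1}{4}\right) = -5 - \frac{75}{4} = - \frac{95}{4}$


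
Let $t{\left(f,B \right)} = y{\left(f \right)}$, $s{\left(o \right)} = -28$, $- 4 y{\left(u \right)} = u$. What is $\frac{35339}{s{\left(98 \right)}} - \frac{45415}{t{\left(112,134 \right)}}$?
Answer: $\frac{2519}{7} \approx 359.86$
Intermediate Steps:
$y{\left(u \right)} = - \frac{u}{4}$
$t{\left(f,B \right)} = - \frac{f}{4}$
$\frac{35339}{s{\left(98 \right)}} - \frac{45415}{t{\left(112,134 \right)}} = \frac{35339}{-28} - \frac{45415}{\left(- \frac{1}{4}\right) 112} = 35339 \left(- \frac{1}{28}\right) - \frac{45415}{-28} = - \frac{35339}{28} - - \frac{45415}{28} = - \frac{35339}{28} + \frac{45415}{28} = \frac{2519}{7}$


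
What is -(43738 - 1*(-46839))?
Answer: -90577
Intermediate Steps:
-(43738 - 1*(-46839)) = -(43738 + 46839) = -1*90577 = -90577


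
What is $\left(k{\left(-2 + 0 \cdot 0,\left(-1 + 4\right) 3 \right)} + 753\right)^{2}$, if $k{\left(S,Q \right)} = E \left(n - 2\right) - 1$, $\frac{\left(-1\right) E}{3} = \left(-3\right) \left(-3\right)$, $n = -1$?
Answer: $693889$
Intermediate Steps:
$E = -27$ ($E = - 3 \left(\left(-3\right) \left(-3\right)\right) = \left(-3\right) 9 = -27$)
$k{\left(S,Q \right)} = 80$ ($k{\left(S,Q \right)} = - 27 \left(-1 - 2\right) - 1 = \left(-27\right) \left(-3\right) - 1 = 81 - 1 = 80$)
$\left(k{\left(-2 + 0 \cdot 0,\left(-1 + 4\right) 3 \right)} + 753\right)^{2} = \left(80 + 753\right)^{2} = 833^{2} = 693889$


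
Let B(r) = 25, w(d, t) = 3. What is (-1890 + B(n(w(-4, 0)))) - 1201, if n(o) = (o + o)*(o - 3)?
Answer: -3066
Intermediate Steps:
n(o) = 2*o*(-3 + o) (n(o) = (2*o)*(-3 + o) = 2*o*(-3 + o))
(-1890 + B(n(w(-4, 0)))) - 1201 = (-1890 + 25) - 1201 = -1865 - 1201 = -3066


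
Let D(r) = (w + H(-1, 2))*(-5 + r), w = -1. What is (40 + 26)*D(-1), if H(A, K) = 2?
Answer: -396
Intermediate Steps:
D(r) = -5 + r (D(r) = (-1 + 2)*(-5 + r) = 1*(-5 + r) = -5 + r)
(40 + 26)*D(-1) = (40 + 26)*(-5 - 1) = 66*(-6) = -396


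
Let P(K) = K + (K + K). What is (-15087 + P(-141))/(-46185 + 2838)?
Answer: 5170/14449 ≈ 0.35781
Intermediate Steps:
P(K) = 3*K (P(K) = K + 2*K = 3*K)
(-15087 + P(-141))/(-46185 + 2838) = (-15087 + 3*(-141))/(-46185 + 2838) = (-15087 - 423)/(-43347) = -15510*(-1/43347) = 5170/14449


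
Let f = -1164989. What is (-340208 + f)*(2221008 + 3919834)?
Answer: -9243176955874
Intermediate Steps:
(-340208 + f)*(2221008 + 3919834) = (-340208 - 1164989)*(2221008 + 3919834) = -1505197*6140842 = -9243176955874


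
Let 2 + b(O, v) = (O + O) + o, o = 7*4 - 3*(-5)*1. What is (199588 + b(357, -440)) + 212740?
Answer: 413083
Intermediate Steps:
o = 43 (o = 28 + 15*1 = 28 + 15 = 43)
b(O, v) = 41 + 2*O (b(O, v) = -2 + ((O + O) + 43) = -2 + (2*O + 43) = -2 + (43 + 2*O) = 41 + 2*O)
(199588 + b(357, -440)) + 212740 = (199588 + (41 + 2*357)) + 212740 = (199588 + (41 + 714)) + 212740 = (199588 + 755) + 212740 = 200343 + 212740 = 413083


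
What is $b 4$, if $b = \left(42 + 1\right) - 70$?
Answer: $-108$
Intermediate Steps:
$b = -27$ ($b = 43 - 70 = -27$)
$b 4 = \left(-27\right) 4 = -108$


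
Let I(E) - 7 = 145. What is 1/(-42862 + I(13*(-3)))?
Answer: -1/42710 ≈ -2.3414e-5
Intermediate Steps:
I(E) = 152 (I(E) = 7 + 145 = 152)
1/(-42862 + I(13*(-3))) = 1/(-42862 + 152) = 1/(-42710) = -1/42710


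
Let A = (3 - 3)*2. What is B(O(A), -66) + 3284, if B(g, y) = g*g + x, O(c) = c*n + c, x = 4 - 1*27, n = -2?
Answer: 3261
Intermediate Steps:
x = -23 (x = 4 - 27 = -23)
A = 0 (A = 0*2 = 0)
O(c) = -c (O(c) = c*(-2) + c = -2*c + c = -c)
B(g, y) = -23 + g² (B(g, y) = g*g - 23 = g² - 23 = -23 + g²)
B(O(A), -66) + 3284 = (-23 + (-1*0)²) + 3284 = (-23 + 0²) + 3284 = (-23 + 0) + 3284 = -23 + 3284 = 3261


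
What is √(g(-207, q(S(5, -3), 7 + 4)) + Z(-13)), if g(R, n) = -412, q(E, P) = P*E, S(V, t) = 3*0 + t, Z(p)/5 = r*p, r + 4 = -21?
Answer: √1213 ≈ 34.828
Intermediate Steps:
r = -25 (r = -4 - 21 = -25)
Z(p) = -125*p (Z(p) = 5*(-25*p) = -125*p)
S(V, t) = t (S(V, t) = 0 + t = t)
q(E, P) = E*P
√(g(-207, q(S(5, -3), 7 + 4)) + Z(-13)) = √(-412 - 125*(-13)) = √(-412 + 1625) = √1213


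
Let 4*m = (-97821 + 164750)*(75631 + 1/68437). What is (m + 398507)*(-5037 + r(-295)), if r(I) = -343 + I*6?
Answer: -619423864951191300/68437 ≈ -9.0510e+12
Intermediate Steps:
r(I) = -343 + 6*I
m = 86605435761223/68437 (m = ((-97821 + 164750)*(75631 + 1/68437))/4 = (66929*(75631 + 1/68437))/4 = (66929*(5175958748/68437))/4 = (¼)*(346421743044892/68437) = 86605435761223/68437 ≈ 1.2655e+9)
(m + 398507)*(-5037 + r(-295)) = (86605435761223/68437 + 398507)*(-5037 + (-343 + 6*(-295))) = 86632708384782*(-5037 + (-343 - 1770))/68437 = 86632708384782*(-5037 - 2113)/68437 = (86632708384782/68437)*(-7150) = -619423864951191300/68437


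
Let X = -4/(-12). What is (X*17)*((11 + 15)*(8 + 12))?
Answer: 8840/3 ≈ 2946.7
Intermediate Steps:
X = 1/3 (X = -4*(-1/12) = 1/3 ≈ 0.33333)
(X*17)*((11 + 15)*(8 + 12)) = ((1/3)*17)*((11 + 15)*(8 + 12)) = 17*(26*20)/3 = (17/3)*520 = 8840/3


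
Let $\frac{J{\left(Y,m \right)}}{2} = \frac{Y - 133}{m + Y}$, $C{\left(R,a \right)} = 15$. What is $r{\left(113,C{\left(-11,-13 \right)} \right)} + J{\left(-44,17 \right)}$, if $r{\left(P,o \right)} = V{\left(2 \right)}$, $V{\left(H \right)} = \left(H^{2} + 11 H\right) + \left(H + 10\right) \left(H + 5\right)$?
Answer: $\frac{1108}{9} \approx 123.11$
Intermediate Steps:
$V{\left(H \right)} = H^{2} + 11 H + \left(5 + H\right) \left(10 + H\right)$ ($V{\left(H \right)} = \left(H^{2} + 11 H\right) + \left(10 + H\right) \left(5 + H\right) = \left(H^{2} + 11 H\right) + \left(5 + H\right) \left(10 + H\right) = H^{2} + 11 H + \left(5 + H\right) \left(10 + H\right)$)
$J{\left(Y,m \right)} = \frac{2 \left(-133 + Y\right)}{Y + m}$ ($J{\left(Y,m \right)} = 2 \frac{Y - 133}{m + Y} = 2 \frac{-133 + Y}{Y + m} = \frac{2 \left(-133 + Y\right)}{Y + m}$)
$r{\left(P,o \right)} = 110$ ($r{\left(P,o \right)} = 50 + 2 \cdot 2^{2} + 26 \cdot 2 = 50 + 2 \cdot 4 + 52 = 50 + 8 + 52 = 110$)
$r{\left(113,C{\left(-11,-13 \right)} \right)} + J{\left(-44,17 \right)} = 110 + \frac{2 \left(-133 - 44\right)}{-44 + 17} = 110 + 2 \frac{1}{-27} \left(-177\right) = 110 + 2 \left(- \frac{1}{27}\right) \left(-177\right) = 110 + \frac{118}{9} = \frac{1108}{9}$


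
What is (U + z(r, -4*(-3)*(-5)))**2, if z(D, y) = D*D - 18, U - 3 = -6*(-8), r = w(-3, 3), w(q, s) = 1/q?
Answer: 88804/81 ≈ 1096.3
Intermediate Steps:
r = -1/3 (r = 1/(-3) = -1/3 ≈ -0.33333)
U = 51 (U = 3 - 6*(-8) = 3 + 48 = 51)
z(D, y) = -18 + D**2 (z(D, y) = D**2 - 18 = -18 + D**2)
(U + z(r, -4*(-3)*(-5)))**2 = (51 + (-18 + (-1/3)**2))**2 = (51 + (-18 + 1/9))**2 = (51 - 161/9)**2 = (298/9)**2 = 88804/81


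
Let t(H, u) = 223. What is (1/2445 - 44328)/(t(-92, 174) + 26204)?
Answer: -108381959/64614015 ≈ -1.6774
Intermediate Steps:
(1/2445 - 44328)/(t(-92, 174) + 26204) = (1/2445 - 44328)/(223 + 26204) = (1/2445 - 44328)/26427 = -108381959/2445*1/26427 = -108381959/64614015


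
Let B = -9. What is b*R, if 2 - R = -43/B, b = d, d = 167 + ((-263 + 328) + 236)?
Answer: -1300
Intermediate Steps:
d = 468 (d = 167 + (65 + 236) = 167 + 301 = 468)
b = 468
R = -25/9 (R = 2 - (-43)/(-9) = 2 - (-43)*(-1)/9 = 2 - 1*43/9 = 2 - 43/9 = -25/9 ≈ -2.7778)
b*R = 468*(-25/9) = -1300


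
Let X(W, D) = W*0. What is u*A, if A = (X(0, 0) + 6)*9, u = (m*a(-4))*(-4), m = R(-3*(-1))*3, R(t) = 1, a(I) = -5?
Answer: 3240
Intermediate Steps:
m = 3 (m = 1*3 = 3)
X(W, D) = 0
u = 60 (u = (3*(-5))*(-4) = -15*(-4) = 60)
A = 54 (A = (0 + 6)*9 = 6*9 = 54)
u*A = 60*54 = 3240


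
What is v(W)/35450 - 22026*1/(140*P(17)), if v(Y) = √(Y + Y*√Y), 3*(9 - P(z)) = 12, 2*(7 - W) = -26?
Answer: -11013/350 + √(5 + 10*√5)/17725 ≈ -31.465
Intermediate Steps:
W = 20 (W = 7 - ½*(-26) = 7 + 13 = 20)
P(z) = 5 (P(z) = 9 - ⅓*12 = 9 - 4 = 5)
v(Y) = √(Y + Y^(3/2))
v(W)/35450 - 22026*1/(140*P(17)) = √(20 + 20^(3/2))/35450 - 22026/(140*5) = √(20 + 40*√5)*(1/35450) - 22026/700 = √(20 + 40*√5)/35450 - 22026*1/700 = √(20 + 40*√5)/35450 - 11013/350 = -11013/350 + √(20 + 40*√5)/35450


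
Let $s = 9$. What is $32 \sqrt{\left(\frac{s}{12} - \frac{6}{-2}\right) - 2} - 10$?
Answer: $-10 + 16 \sqrt{7} \approx 32.332$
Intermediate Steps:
$32 \sqrt{\left(\frac{s}{12} - \frac{6}{-2}\right) - 2} - 10 = 32 \sqrt{\left(\frac{9}{12} - \frac{6}{-2}\right) - 2} - 10 = 32 \sqrt{\left(9 \cdot \frac{1}{12} - -3\right) - 2} - 10 = 32 \sqrt{\left(\frac{3}{4} + 3\right) - 2} - 10 = 32 \sqrt{\frac{15}{4} - 2} - 10 = 32 \sqrt{\frac{7}{4}} - 10 = 32 \frac{\sqrt{7}}{2} - 10 = 16 \sqrt{7} - 10 = -10 + 16 \sqrt{7}$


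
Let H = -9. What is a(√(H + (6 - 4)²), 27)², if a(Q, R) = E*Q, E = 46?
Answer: -10580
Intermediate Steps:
a(Q, R) = 46*Q
a(√(H + (6 - 4)²), 27)² = (46*√(-9 + (6 - 4)²))² = (46*√(-9 + 2²))² = (46*√(-9 + 4))² = (46*√(-5))² = (46*(I*√5))² = (46*I*√5)² = -10580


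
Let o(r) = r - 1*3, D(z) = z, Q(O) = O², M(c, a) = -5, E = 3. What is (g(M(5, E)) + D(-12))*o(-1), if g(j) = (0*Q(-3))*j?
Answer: 48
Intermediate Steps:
g(j) = 0 (g(j) = (0*(-3)²)*j = (0*9)*j = 0*j = 0)
o(r) = -3 + r (o(r) = r - 3 = -3 + r)
(g(M(5, E)) + D(-12))*o(-1) = (0 - 12)*(-3 - 1) = -12*(-4) = 48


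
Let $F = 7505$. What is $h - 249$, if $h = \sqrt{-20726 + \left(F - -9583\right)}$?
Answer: $-249 + i \sqrt{3638} \approx -249.0 + 60.316 i$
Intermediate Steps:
$h = i \sqrt{3638}$ ($h = \sqrt{-20726 + \left(7505 - -9583\right)} = \sqrt{-20726 + \left(7505 + 9583\right)} = \sqrt{-20726 + 17088} = \sqrt{-3638} = i \sqrt{3638} \approx 60.316 i$)
$h - 249 = i \sqrt{3638} - 249 = -249 + i \sqrt{3638}$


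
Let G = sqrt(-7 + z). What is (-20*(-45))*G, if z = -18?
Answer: 4500*I ≈ 4500.0*I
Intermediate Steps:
G = 5*I (G = sqrt(-7 - 18) = sqrt(-25) = 5*I ≈ 5.0*I)
(-20*(-45))*G = (-20*(-45))*(5*I) = 900*(5*I) = 4500*I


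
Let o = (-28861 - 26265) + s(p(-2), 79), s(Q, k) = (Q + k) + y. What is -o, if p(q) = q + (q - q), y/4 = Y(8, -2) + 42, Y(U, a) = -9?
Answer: 54917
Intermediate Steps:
y = 132 (y = 4*(-9 + 42) = 4*33 = 132)
p(q) = q (p(q) = q + 0 = q)
s(Q, k) = 132 + Q + k (s(Q, k) = (Q + k) + 132 = 132 + Q + k)
o = -54917 (o = (-28861 - 26265) + (132 - 2 + 79) = -55126 + 209 = -54917)
-o = -1*(-54917) = 54917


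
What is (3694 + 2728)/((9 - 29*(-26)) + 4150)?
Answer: 6422/4913 ≈ 1.3071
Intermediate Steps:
(3694 + 2728)/((9 - 29*(-26)) + 4150) = 6422/((9 + 754) + 4150) = 6422/(763 + 4150) = 6422/4913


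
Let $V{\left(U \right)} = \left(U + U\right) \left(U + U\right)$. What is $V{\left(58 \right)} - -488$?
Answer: $13944$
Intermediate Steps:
$V{\left(U \right)} = 4 U^{2}$ ($V{\left(U \right)} = 2 U 2 U = 4 U^{2}$)
$V{\left(58 \right)} - -488 = 4 \cdot 58^{2} - -488 = 4 \cdot 3364 + \left(-6 + 494\right) = 13456 + 488 = 13944$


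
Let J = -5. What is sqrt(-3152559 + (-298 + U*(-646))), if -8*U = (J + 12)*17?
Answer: 3*I*sqrt(1396999)/2 ≈ 1772.9*I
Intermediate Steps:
U = -119/8 (U = -(-5 + 12)*17/8 = -7*17/8 = -1/8*119 = -119/8 ≈ -14.875)
sqrt(-3152559 + (-298 + U*(-646))) = sqrt(-3152559 + (-298 - 119/8*(-646))) = sqrt(-3152559 + (-298 + 38437/4)) = sqrt(-3152559 + 37245/4) = sqrt(-12572991/4) = 3*I*sqrt(1396999)/2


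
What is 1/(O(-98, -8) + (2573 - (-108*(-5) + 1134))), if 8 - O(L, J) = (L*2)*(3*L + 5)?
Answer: -1/55737 ≈ -1.7941e-5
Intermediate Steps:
O(L, J) = 8 - 2*L*(5 + 3*L) (O(L, J) = 8 - L*2*(3*L + 5) = 8 - 2*L*(5 + 3*L))
1/(O(-98, -8) + (2573 - (-108*(-5) + 1134))) = 1/((8 - 10*(-98) - 6*(-98)²) + (2573 - (-108*(-5) + 1134))) = 1/((8 + 980 - 6*9604) + (2573 - (540 + 1134))) = 1/((8 + 980 - 57624) + (2573 - 1*1674)) = 1/(-56636 + (2573 - 1674)) = 1/(-56636 + 899) = 1/(-55737) = -1/55737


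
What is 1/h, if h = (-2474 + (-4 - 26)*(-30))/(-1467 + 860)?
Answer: 607/1574 ≈ 0.38564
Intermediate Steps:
h = 1574/607 (h = (-2474 - 30*(-30))/(-607) = (-2474 + 900)*(-1/607) = -1574*(-1/607) = 1574/607 ≈ 2.5931)
1/h = 1/(1574/607) = 607/1574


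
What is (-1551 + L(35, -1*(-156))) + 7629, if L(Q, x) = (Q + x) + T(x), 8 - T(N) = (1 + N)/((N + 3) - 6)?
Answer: 960224/153 ≈ 6276.0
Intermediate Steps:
T(N) = 8 - (1 + N)/(-3 + N) (T(N) = 8 - (1 + N)/((N + 3) - 6) = 8 - (1 + N)/((3 + N) - 6) = 8 - (1 + N)/(-3 + N))
L(Q, x) = Q + x + (-25 + 7*x)/(-3 + x) (L(Q, x) = (Q + x) + (-25 + 7*x)/(-3 + x) = Q + x + (-25 + 7*x)/(-3 + x))
(-1551 + L(35, -1*(-156))) + 7629 = (-1551 + (-25 + 7*(-1*(-156)) + (-3 - 1*(-156))*(35 - 1*(-156)))/(-3 - 1*(-156))) + 7629 = (-1551 + (-25 + 7*156 + (-3 + 156)*(35 + 156))/(-3 + 156)) + 7629 = (-1551 + (-25 + 1092 + 153*191)/153) + 7629 = (-1551 + (-25 + 1092 + 29223)/153) + 7629 = (-1551 + (1/153)*30290) + 7629 = (-1551 + 30290/153) + 7629 = -207013/153 + 7629 = 960224/153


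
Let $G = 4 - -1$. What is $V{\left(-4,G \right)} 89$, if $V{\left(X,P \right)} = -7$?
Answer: $-623$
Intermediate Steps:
$G = 5$ ($G = 4 + 1 = 5$)
$V{\left(-4,G \right)} 89 = \left(-7\right) 89 = -623$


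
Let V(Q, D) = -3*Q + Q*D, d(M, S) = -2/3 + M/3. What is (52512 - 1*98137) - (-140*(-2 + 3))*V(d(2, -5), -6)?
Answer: -45625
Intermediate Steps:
d(M, S) = -⅔ + M/3 (d(M, S) = -2*⅓ + M*(⅓) = -⅔ + M/3)
V(Q, D) = -3*Q + D*Q
(52512 - 1*98137) - (-140*(-2 + 3))*V(d(2, -5), -6) = (52512 - 1*98137) - (-140*(-2 + 3))*(-⅔ + (⅓)*2)*(-3 - 6) = (52512 - 98137) - (-140)*(-⅔ + ⅔)*(-9) = -45625 - (-35*4)*0*(-9) = -45625 - (-140)*0 = -45625 - 1*0 = -45625 + 0 = -45625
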